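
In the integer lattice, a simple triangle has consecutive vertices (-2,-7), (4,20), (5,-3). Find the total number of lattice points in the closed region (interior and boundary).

The shoelace formula gives twice the area as |[(-2)·20 − 4·(-7)] + [4·(-3) − 5·20] + [5·(-7) − (-2)·(-3)]| = 165, so the area is 165/2.
Along each edge there are gcd(|Δx|,|Δy|)+1 lattice points, so counting each shared vertex once the boundary has gcd(6,27) + gcd(1,23) + gcd(7,4) = 3+1+1 = 5.
Pick's theorem gives I = A − B/2 + 1 = 165/2 − 5/2 + 1 = 81, so the closed region contains I + B = 81 + 5 = 86 lattice points.

86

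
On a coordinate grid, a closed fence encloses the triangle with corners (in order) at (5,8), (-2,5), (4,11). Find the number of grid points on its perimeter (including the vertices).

The number of boundary lattice points is Σ gcd(|Δx|,|Δy|) = gcd(7,3) + gcd(6,6) + gcd(1,3) = 1+6+1 = 8.

8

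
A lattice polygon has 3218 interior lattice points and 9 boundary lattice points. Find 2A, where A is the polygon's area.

By Pick's theorem, A = I + B/2 − 1 = 3218 + 9/2 − 1 = 6443/2.
Hence 2A = 6443.

6443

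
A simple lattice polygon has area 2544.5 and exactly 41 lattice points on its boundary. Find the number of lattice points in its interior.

Pick's theorem A = I + B/2 − 1 rearranges to I = A − B/2 + 1 = 2544.5 − 41/2 + 1 = 2525.

2525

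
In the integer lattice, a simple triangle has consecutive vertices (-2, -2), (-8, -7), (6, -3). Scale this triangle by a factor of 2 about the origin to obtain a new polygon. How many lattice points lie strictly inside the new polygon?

By the shoelace formula, twice the signed area is |[(-2)·(-7) − (-8)·(-2)] + [(-8)·(-3) − 6·(-7)] + [6·(-2) − (-2)·(-3)]| = 46, so the area is 23.
The number of boundary lattice points is Σ gcd(|Δx|,|Δy|) = gcd(6,5) + gcd(14,4) + gcd(8,1) = 1+2+1 = 4.
Scaling by 2 multiplies the area by 2² = 4 (so the new area is 92) and multiplies the boundary lattice-point count by 2, giving 8.
By Pick's theorem, the interior count of the dilated polygon is 92 − 8/2 + 1 = 89.

89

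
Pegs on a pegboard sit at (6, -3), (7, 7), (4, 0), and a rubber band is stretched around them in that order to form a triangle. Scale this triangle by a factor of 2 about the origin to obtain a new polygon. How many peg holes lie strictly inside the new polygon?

Using the shoelace formula, 2A = |(6·7 − 7·(-3)) + (7·0 − 4·7) + (4·(-3) − 6·0)| = 23, so the area is 11.5.
The number of boundary lattice points is Σ gcd(|Δx|,|Δy|) = gcd(1,10) + gcd(3,7) + gcd(2,3) = 1+1+1 = 3.
Scaling by 2 multiplies the area by 2² = 4 (so the new area is 46) and multiplies the boundary lattice-point count by 2, giving 6.
By Pick's theorem, the interior count of the dilated polygon is 46 − 6/2 + 1 = 44.

44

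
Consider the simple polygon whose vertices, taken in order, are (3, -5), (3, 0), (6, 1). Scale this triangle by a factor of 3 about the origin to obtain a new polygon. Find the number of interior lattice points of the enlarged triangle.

Using the shoelace formula, 2A = |(3·0 − 3·(-5)) + (3·1 − 6·0) + (6·(-5) − 3·1)| = 15, so the area is 7.5.
Along each edge there are gcd(|Δx|,|Δy|)+1 lattice points, so counting each shared vertex once the boundary has gcd(0,5) + gcd(3,1) + gcd(3,6) = 5+1+3 = 9.
Scaling by 3 multiplies the area by 3² = 9 (so the new area is 135/2) and multiplies the boundary lattice-point count by 3, giving 27.
By Pick's theorem, the interior count of the dilated polygon is 135/2 − 27/2 + 1 = 55.

55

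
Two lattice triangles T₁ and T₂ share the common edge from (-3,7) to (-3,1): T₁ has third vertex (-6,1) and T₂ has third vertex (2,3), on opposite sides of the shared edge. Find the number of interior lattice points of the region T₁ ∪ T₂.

21

The union is the simple quadrilateral with vertices (-3,7), (-6,1), (-3,1), (2,3) in order.
By the shoelace formula, twice the signed area is |[(-3)·1 − (-6)·7] + [(-6)·1 − (-3)·1] + [(-3)·3 − 2·1] + [2·7 − (-3)·3]| = 48, so the area is 24.
Summing gcd(|Δx|,|Δy|) over the edges gives the boundary count: gcd(3,6) + gcd(3,0) + gcd(5,2) + gcd(5,4) = 3+3+1+1 = 8.
By Pick's theorem I = A − B/2 + 1 = 24 − 8/2 + 1 = 21.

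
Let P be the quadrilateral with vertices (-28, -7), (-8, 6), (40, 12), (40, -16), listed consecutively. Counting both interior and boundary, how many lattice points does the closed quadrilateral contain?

1223

Using the shoelace formula, 2A = |[(-28)·6 − (-8)·(-7)] + [(-8)·12 − 40·6] + [40·(-16) − 40·12] + [40·(-7) − (-28)·(-16)]| = 2408, so the area is 1204.
Along each edge there are gcd(|Δx|,|Δy|)+1 lattice points, so counting each shared vertex once the boundary has gcd(20,13) + gcd(48,6) + gcd(0,28) + gcd(68,9) = 1+6+28+1 = 36.
Pick's theorem gives I = A − B/2 + 1 = 1204 − 36/2 + 1 = 1187, so the closed region contains I + B = 1187 + 36 = 1223 lattice points.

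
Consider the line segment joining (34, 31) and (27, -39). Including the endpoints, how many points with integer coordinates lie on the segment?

8

The number of lattice points on a segment between lattice points is gcd(|Δx|,|Δy|) + 1 = gcd(7,70) + 1 = 7 + 1 = 8.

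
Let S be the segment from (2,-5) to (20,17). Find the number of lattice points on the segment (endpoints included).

The number of lattice points on a segment between lattice points is gcd(|Δx|,|Δy|) + 1 = gcd(18,22) + 1 = 2 + 1 = 3.

3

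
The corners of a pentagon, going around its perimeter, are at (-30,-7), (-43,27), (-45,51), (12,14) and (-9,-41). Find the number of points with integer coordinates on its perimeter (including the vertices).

6

Along each edge there are gcd(|Δx|,|Δy|)+1 lattice points, so counting each shared vertex once the boundary has gcd(13,34) + gcd(2,24) + gcd(57,37) + gcd(21,55) + gcd(21,34) = 1+2+1+1+1 = 6.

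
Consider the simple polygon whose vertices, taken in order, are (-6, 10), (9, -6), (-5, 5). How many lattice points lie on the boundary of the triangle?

The number of boundary lattice points is Σ gcd(|Δx|,|Δy|) = gcd(15,16) + gcd(14,11) + gcd(1,5) = 1+1+1 = 3.

3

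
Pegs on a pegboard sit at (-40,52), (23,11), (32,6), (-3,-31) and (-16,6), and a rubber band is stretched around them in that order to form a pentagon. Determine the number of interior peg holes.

1963

Using the shoelace formula, 2A = |[(-40)·11 − 23·52] + [23·6 − 32·11] + [32·(-31) − (-3)·6] + [(-3)·6 − (-16)·(-31)] + [(-16)·52 − (-40)·6]| = 3930, so the area is 1965.
Along each edge there are gcd(|Δx|,|Δy|)+1 lattice points, so counting each shared vertex once the boundary has gcd(63,41) + gcd(9,5) + gcd(35,37) + gcd(13,37) + gcd(24,46) = 1+1+1+1+2 = 6.
Pick's theorem gives I = A − B/2 + 1 = 1965 − 6/2 + 1 = 1963.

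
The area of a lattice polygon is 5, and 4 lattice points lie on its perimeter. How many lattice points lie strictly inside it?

4

From Pick's theorem, I = A − B/2 + 1 = 5 − 4/2 + 1 = 4.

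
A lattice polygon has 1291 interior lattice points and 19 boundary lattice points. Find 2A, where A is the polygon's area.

Pick's theorem states A = I + B/2 − 1, so A = 1291 + 19/2 − 1 = 2599/2.
Hence 2A = 2599.

2599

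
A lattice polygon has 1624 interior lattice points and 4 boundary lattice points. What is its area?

1625

By Pick's theorem, A = I + B/2 − 1 = 1624 + 4/2 − 1 = 1625.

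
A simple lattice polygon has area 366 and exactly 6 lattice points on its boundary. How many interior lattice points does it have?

From Pick's theorem, I = A − B/2 + 1 = 366 − 6/2 + 1 = 364.

364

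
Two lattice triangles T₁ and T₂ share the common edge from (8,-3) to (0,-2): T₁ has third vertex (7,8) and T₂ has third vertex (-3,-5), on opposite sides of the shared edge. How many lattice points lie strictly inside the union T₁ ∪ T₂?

The union is the simple quadrilateral with vertices (8,-3), (7,8), (0,-2), (-3,-5) in order.
Using the shoelace formula, 2A = |[8·8 − 7·(-3)] + [7·(-2) − 0·8] + [0·(-5) − (-3)·(-2)] + [(-3)·(-3) − 8·(-5)]| = 114, so the area is 57.
Along each edge there are gcd(|Δx|,|Δy|)+1 lattice points, so counting each shared vertex once the boundary has gcd(1,11) + gcd(7,10) + gcd(3,3) + gcd(11,2) = 1+1+3+1 = 6.
By Pick's theorem I = A − B/2 + 1 = 57 − 6/2 + 1 = 55.

55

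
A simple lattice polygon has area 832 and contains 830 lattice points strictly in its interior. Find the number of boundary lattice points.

6

Pick's theorem gives A = I + B/2 − 1, so B = 2(A − I + 1) = 2(832 − 830 + 1) = 6.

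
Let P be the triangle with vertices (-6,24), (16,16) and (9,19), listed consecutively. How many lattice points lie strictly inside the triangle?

Using the shoelace formula, 2A = |((-6)·16 − 16·24) + (16·19 − 9·16) + (9·24 − (-6)·19)| = 10, so the area is 5.
The number of boundary lattice points is Σ gcd(|Δx|,|Δy|) = gcd(22,8) + gcd(7,3) + gcd(15,5) = 2+1+5 = 8.
By Pick's theorem A = I + B/2 − 1, so I = 5 − 8/2 + 1 = 2.

2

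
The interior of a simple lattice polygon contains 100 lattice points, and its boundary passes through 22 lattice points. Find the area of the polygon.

110

Pick's theorem states A = I + B/2 − 1, so A = 100 + 22/2 − 1 = 110.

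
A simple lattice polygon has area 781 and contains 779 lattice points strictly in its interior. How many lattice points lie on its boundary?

6

Pick's theorem gives A = I + B/2 − 1, so B = 2(A − I + 1) = 2(781 − 779 + 1) = 6.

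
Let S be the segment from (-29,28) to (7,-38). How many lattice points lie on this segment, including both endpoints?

7

The number of lattice points on a segment between lattice points is gcd(|Δx|,|Δy|) + 1 = gcd(36,66) + 1 = 6 + 1 = 7.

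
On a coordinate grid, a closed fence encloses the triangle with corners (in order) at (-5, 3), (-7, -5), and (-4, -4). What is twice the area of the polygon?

The shoelace formula gives twice the area as |[(-5)·(-5) − (-7)·3] + [(-7)·(-4) − (-4)·(-5)] + [(-4)·3 − (-5)·(-4)]| = 22, so the area is 11.

22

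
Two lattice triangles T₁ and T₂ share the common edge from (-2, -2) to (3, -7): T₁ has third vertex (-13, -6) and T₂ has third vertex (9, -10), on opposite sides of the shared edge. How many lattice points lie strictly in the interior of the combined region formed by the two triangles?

The union is the simple quadrilateral with vertices (-2, -2), (-13, -6), (3, -7), (9, -10) in order.
The shoelace formula gives twice the area as |[(-2)·(-6) − (-13)·(-2)] + [(-13)·(-7) − 3·(-6)] + [3·(-10) − 9·(-7)] + [9·(-2) − (-2)·(-10)]| = 90, so the area is 45.
Along each edge there are gcd(|Δx|,|Δy|)+1 lattice points, so counting each shared vertex once the boundary has gcd(11,4) + gcd(16,1) + gcd(6,3) + gcd(11,8) = 1+1+3+1 = 6.
By Pick's theorem I = A − B/2 + 1 = 45 − 6/2 + 1 = 43.

43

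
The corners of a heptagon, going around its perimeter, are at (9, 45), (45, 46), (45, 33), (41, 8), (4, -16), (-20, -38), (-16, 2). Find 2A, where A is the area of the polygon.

5735

By the shoelace formula, twice the signed area is |[9·46 − 45·45] + [45·33 − 45·46] + [45·8 − 41·33] + [41·(-16) − 4·8] + [4·(-38) − (-20)·(-16)] + [(-20)·2 − (-16)·(-38)] + [(-16)·45 − 9·2]| = 5735, so the area is 5735/2.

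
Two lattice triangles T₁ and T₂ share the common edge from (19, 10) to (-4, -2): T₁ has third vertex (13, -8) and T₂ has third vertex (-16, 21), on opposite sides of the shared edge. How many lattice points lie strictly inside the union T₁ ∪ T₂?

The union is the simple quadrilateral with vertices (19, 10), (13, -8), (-4, -2), (-16, 21) in order.
The shoelace formula gives twice the area as |(19·(-8) − 13·10) + (13·(-2) − (-4)·(-8)) + ((-4)·21 − (-16)·(-2)) + ((-16)·10 − 19·21)| = 1015, so the area is 1015/2.
Summing gcd(|Δx|,|Δy|) over the edges gives the boundary count: gcd(6,18) + gcd(17,6) + gcd(12,23) + gcd(35,11) = 6+1+1+1 = 9.
By Pick's theorem I = A − B/2 + 1 = 1015/2 − 9/2 + 1 = 504.

504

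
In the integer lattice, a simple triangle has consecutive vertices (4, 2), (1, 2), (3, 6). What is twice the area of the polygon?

By the shoelace formula, twice the signed area is |[4·2 − 1·2] + [1·6 − 3·2] + [3·2 − 4·6]| = 12, so the area is 6.

12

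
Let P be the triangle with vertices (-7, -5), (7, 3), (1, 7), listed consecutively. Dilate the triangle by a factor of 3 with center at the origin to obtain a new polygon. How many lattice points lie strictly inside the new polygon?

457

Using the shoelace formula, 2A = |((-7)·3 − 7·(-5)) + (7·7 − 1·3) + (1·(-5) − (-7)·7)| = 104, so the area is 52.
Summing gcd(|Δx|,|Δy|) over the edges gives the boundary count: gcd(14,8) + gcd(6,4) + gcd(8,12) = 2+2+4 = 8.
Scaling by 3 multiplies the area by 3² = 9 (so the new area is 468) and multiplies the boundary lattice-point count by 3, giving 24.
By Pick's theorem, the interior count of the dilated polygon is 468 − 24/2 + 1 = 457.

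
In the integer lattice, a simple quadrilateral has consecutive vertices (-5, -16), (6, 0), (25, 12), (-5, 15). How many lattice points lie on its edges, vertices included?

36

The number of boundary lattice points is Σ gcd(|Δx|,|Δy|) = gcd(11,16) + gcd(19,12) + gcd(30,3) + gcd(0,31) = 1+1+3+31 = 36.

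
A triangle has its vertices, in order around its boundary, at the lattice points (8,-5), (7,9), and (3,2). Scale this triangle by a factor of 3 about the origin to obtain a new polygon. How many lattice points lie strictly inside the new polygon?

By the shoelace formula, twice the signed area is |[8·9 − 7·(-5)] + [7·2 − 3·9] + [3·(-5) − 8·2]| = 63, so the area is 63/2.
The number of boundary lattice points is Σ gcd(|Δx|,|Δy|) = gcd(1,14) + gcd(4,7) + gcd(5,7) = 1+1+1 = 3.
Scaling by 3 multiplies the area by 3² = 9 (so the new area is 283.5) and multiplies the boundary lattice-point count by 3, giving 9.
By Pick's theorem, the interior count of the dilated polygon is 283.5 − 9/2 + 1 = 280.

280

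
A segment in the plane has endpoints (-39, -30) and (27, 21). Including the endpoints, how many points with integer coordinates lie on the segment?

4

The number of lattice points on a segment between lattice points is gcd(|Δx|,|Δy|) + 1 = gcd(66,51) + 1 = 3 + 1 = 4.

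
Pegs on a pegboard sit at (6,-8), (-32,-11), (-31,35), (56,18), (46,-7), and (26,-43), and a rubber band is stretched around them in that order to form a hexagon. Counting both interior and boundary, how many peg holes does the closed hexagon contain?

3643

By the shoelace formula, twice the signed area is |[6·(-11) − (-32)·(-8)] + [(-32)·35 − (-31)·(-11)] + [(-31)·18 − 56·35] + [56·(-7) − 46·18] + [46·(-43) − 26·(-7)] + [26·(-8) − 6·(-43)]| = 7267, so the area is 3633.5.
The number of boundary lattice points is Σ gcd(|Δx|,|Δy|) = gcd(38,3) + gcd(1,46) + gcd(87,17) + gcd(10,25) + gcd(20,36) + gcd(20,35) = 1+1+1+5+4+5 = 17.
Pick's theorem gives I = A − B/2 + 1 = 3633.5 − 17/2 + 1 = 3626, so the closed region contains I + B = 3626 + 17 = 3643 lattice points.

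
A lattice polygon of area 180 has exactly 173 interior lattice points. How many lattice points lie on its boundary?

Pick's theorem gives A = I + B/2 − 1, so B = 2(A − I + 1) = 2(180 − 173 + 1) = 16.

16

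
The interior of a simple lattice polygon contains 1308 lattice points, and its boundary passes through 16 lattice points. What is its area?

1315

Pick's theorem states A = I + B/2 − 1, so A = 1308 + 16/2 − 1 = 1315.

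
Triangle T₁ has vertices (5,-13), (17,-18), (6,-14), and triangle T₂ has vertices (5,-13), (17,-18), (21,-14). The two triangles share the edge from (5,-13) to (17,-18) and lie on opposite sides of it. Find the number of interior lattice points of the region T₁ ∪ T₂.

35

The union is the simple quadrilateral with vertices (5,-13), (6,-14), (17,-18), (21,-14) in order.
By the shoelace formula, twice the signed area is |[5·(-14) − 6·(-13)] + [6·(-18) − 17·(-14)] + [17·(-14) − 21·(-18)] + [21·(-13) − 5·(-14)]| = 75, so the area is 37.5.
The number of boundary lattice points is Σ gcd(|Δx|,|Δy|) = gcd(1,1) + gcd(11,4) + gcd(4,4) + gcd(16,1) = 1+1+4+1 = 7.
By Pick's theorem I = A − B/2 + 1 = 37.5 − 7/2 + 1 = 35.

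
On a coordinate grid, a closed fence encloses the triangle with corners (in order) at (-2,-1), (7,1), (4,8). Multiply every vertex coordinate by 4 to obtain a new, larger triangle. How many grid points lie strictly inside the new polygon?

543

Using the shoelace formula, 2A = |[(-2)·1 − 7·(-1)] + [7·8 − 4·1] + [4·(-1) − (-2)·8]| = 69, so the area is 34.5.
Along each edge there are gcd(|Δx|,|Δy|)+1 lattice points, so counting each shared vertex once the boundary has gcd(9,2) + gcd(3,7) + gcd(6,9) = 1+1+3 = 5.
Scaling by 4 multiplies the area by 4² = 16 (so the new area is 552) and multiplies the boundary lattice-point count by 4, giving 20.
By Pick's theorem, the interior count of the dilated polygon is 552 − 20/2 + 1 = 543.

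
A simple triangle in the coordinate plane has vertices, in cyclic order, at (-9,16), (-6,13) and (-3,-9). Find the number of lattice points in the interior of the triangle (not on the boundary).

By the shoelace formula, twice the signed area is |((-9)·13 − (-6)·16) + ((-6)·(-9) − (-3)·13) + ((-3)·16 − (-9)·(-9))| = 57, so the area is 28.5.
The number of boundary lattice points is Σ gcd(|Δx|,|Δy|) = gcd(3,3) + gcd(3,22) + gcd(6,25) = 3+1+1 = 5.
By Pick's theorem A = I + B/2 − 1, so I = 28.5 − 5/2 + 1 = 27.

27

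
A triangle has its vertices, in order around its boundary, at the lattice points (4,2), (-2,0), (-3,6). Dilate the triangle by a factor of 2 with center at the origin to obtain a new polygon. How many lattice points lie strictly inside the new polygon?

73

The shoelace formula gives twice the area as |[4·0 − (-2)·2] + [(-2)·6 − (-3)·0] + [(-3)·2 − 4·6]| = 38, so the area is 19.
Along each edge there are gcd(|Δx|,|Δy|)+1 lattice points, so counting each shared vertex once the boundary has gcd(6,2) + gcd(1,6) + gcd(7,4) = 2+1+1 = 4.
Scaling by 2 multiplies the area by 2² = 4 (so the new area is 76) and multiplies the boundary lattice-point count by 2, giving 8.
By Pick's theorem, the interior count of the dilated polygon is 76 − 8/2 + 1 = 73.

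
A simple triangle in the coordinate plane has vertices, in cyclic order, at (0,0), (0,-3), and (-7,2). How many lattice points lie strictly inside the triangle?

9

By the shoelace formula, twice the signed area is |[0·(-3) − 0·0] + [0·2 − (-7)·(-3)] + [(-7)·0 − 0·2]| = 21, so the area is 10.5.
The number of boundary lattice points is Σ gcd(|Δx|,|Δy|) = gcd(0,3) + gcd(7,5) + gcd(7,2) = 3+1+1 = 5.
Pick's theorem gives I = A − B/2 + 1 = 10.5 − 5/2 + 1 = 9.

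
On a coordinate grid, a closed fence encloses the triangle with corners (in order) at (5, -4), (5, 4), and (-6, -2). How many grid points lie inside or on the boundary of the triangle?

50

Using the shoelace formula, 2A = |[5·4 − 5·(-4)] + [5·(-2) − (-6)·4] + [(-6)·(-4) − 5·(-2)]| = 88, so the area is 44.
The number of boundary lattice points is Σ gcd(|Δx|,|Δy|) = gcd(0,8) + gcd(11,6) + gcd(11,2) = 8+1+1 = 10.
Pick's theorem gives I = A − B/2 + 1 = 44 − 10/2 + 1 = 40, so the closed region contains I + B = 40 + 10 = 50 lattice points.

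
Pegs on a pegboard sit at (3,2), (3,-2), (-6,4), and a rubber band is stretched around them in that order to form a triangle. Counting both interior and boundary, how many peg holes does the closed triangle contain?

23

The shoelace formula gives twice the area as |[3·(-2) − 3·2] + [3·4 − (-6)·(-2)] + [(-6)·2 − 3·4]| = 36, so the area is 18.
Along each edge there are gcd(|Δx|,|Δy|)+1 lattice points, so counting each shared vertex once the boundary has gcd(0,4) + gcd(9,6) + gcd(9,2) = 4+3+1 = 8.
Pick's theorem gives I = A − B/2 + 1 = 18 − 8/2 + 1 = 15, so the closed region contains I + B = 15 + 8 = 23 lattice points.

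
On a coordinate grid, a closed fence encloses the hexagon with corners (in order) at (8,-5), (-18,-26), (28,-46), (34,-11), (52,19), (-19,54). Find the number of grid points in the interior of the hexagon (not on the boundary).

The shoelace formula gives twice the area as |[8·(-26) − (-18)·(-5)] + [(-18)·(-46) − 28·(-26)] + [28·(-11) − 34·(-46)] + [34·19 − 52·(-11)] + [52·54 − (-19)·19] + [(-19)·(-5) − 8·54]| = 6564, so the area is 3282.
Along each edge there are gcd(|Δx|,|Δy|)+1 lattice points, so counting each shared vertex once the boundary has gcd(26,21) + gcd(46,20) + gcd(6,35) + gcd(18,30) + gcd(71,35) + gcd(27,59) = 1+2+1+6+1+1 = 12.
By Pick's theorem A = I + B/2 − 1, so I = 3282 − 12/2 + 1 = 3277.

3277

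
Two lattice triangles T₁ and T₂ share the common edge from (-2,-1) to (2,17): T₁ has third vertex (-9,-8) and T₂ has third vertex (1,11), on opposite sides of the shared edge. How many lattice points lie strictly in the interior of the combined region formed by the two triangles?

47

The union is the simple quadrilateral with vertices (-2,-1), (-9,-8), (2,17), (1,11) in order.
By the shoelace formula, twice the signed area is |[(-2)·(-8) − (-9)·(-1)] + [(-9)·17 − 2·(-8)] + [2·11 − 1·17] + [1·(-1) − (-2)·11]| = 104, so the area is 52.
Summing gcd(|Δx|,|Δy|) over the edges gives the boundary count: gcd(7,7) + gcd(11,25) + gcd(1,6) + gcd(3,12) = 7+1+1+3 = 12.
By Pick's theorem I = A − B/2 + 1 = 52 − 12/2 + 1 = 47.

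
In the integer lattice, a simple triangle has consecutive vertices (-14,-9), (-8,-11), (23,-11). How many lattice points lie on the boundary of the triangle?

34

The number of boundary lattice points is Σ gcd(|Δx|,|Δy|) = gcd(6,2) + gcd(31,0) + gcd(37,2) = 2+31+1 = 34.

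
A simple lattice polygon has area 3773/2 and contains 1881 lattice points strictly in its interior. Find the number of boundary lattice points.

13

Pick's theorem gives A = I + B/2 − 1, so B = 2(A − I + 1) = 2(3773/2 − 1881 + 1) = 13.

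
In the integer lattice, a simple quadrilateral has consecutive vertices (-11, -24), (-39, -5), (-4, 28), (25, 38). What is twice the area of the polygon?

3027

Using the shoelace formula, 2A = |[(-11)·(-5) − (-39)·(-24)] + [(-39)·28 − (-4)·(-5)] + [(-4)·38 − 25·28] + [25·(-24) − (-11)·38]| = 3027, so the area is 3027/2.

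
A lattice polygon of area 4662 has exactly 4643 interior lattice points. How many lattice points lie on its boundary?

40

Pick's theorem gives A = I + B/2 − 1, so B = 2(A − I + 1) = 2(4662 − 4643 + 1) = 40.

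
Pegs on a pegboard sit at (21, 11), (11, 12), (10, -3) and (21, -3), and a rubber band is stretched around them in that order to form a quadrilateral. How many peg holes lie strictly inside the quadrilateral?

140

Using the shoelace formula, 2A = |[21·12 − 11·11] + [11·(-3) − 10·12] + [10·(-3) − 21·(-3)] + [21·11 − 21·(-3)]| = 305, so the area is 305/2.
Along each edge there are gcd(|Δx|,|Δy|)+1 lattice points, so counting each shared vertex once the boundary has gcd(10,1) + gcd(1,15) + gcd(11,0) + gcd(0,14) = 1+1+11+14 = 27.
By Pick's theorem A = I + B/2 − 1, so I = 305/2 − 27/2 + 1 = 140.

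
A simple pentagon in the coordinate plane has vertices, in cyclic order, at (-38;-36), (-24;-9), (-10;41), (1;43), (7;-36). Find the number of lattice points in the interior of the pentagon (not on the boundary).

The shoelace formula gives twice the area as |((-38)·(-9) − (-24)·(-36)) + ((-24)·41 − (-10)·(-9)) + ((-10)·43 − 1·41) + (1·(-36) − 7·43) + (7·(-36) − (-38)·(-36))| = 4024, so the area is 2012.
Along each edge there are gcd(|Δx|,|Δy|)+1 lattice points, so counting each shared vertex once the boundary has gcd(14,27) + gcd(14,50) + gcd(11,2) + gcd(6,79) + gcd(45,0) = 1+2+1+1+45 = 50.
Pick's theorem gives I = A − B/2 + 1 = 2012 − 50/2 + 1 = 1988.

1988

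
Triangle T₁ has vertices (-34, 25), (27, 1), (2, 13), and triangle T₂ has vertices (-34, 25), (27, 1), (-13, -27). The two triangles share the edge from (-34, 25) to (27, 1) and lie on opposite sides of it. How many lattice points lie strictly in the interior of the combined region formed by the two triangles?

1392

The union is the simple quadrilateral with vertices (-34, 25), (2, 13), (27, 1), (-13, -27) in order.
The shoelace formula gives twice the area as |[(-34)·13 − 2·25] + [2·1 − 27·13] + [27·(-27) − (-13)·1] + [(-13)·25 − (-34)·(-27)]| = 2800, so the area is 1400.
The number of boundary lattice points is Σ gcd(|Δx|,|Δy|) = gcd(36,12) + gcd(25,12) + gcd(40,28) + gcd(21,52) = 12+1+4+1 = 18.
By Pick's theorem I = A − B/2 + 1 = 1400 − 18/2 + 1 = 1392.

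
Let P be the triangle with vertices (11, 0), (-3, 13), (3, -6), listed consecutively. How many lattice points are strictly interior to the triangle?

The shoelace formula gives twice the area as |(11·13 − (-3)·0) + ((-3)·(-6) − 3·13) + (3·0 − 11·(-6))| = 188, so the area is 94.
Summing gcd(|Δx|,|Δy|) over the edges gives the boundary count: gcd(14,13) + gcd(6,19) + gcd(8,6) = 1+1+2 = 4.
By Pick's theorem A = I + B/2 − 1, so I = 94 − 4/2 + 1 = 93.

93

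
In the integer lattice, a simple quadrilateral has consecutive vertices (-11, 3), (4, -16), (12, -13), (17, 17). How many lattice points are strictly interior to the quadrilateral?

474

Using the shoelace formula, 2A = |[(-11)·(-16) − 4·3] + [4·(-13) − 12·(-16)] + [12·17 − 17·(-13)] + [17·3 − (-11)·17]| = 967, so the area is 483.5.
Along each edge there are gcd(|Δx|,|Δy|)+1 lattice points, so counting each shared vertex once the boundary has gcd(15,19) + gcd(8,3) + gcd(5,30) + gcd(28,14) = 1+1+5+14 = 21.
By Pick's theorem A = I + B/2 − 1, so I = 483.5 − 21/2 + 1 = 474.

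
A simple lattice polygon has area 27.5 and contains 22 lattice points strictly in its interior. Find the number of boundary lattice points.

Pick's theorem gives A = I + B/2 − 1, so B = 2(A − I + 1) = 2(27.5 − 22 + 1) = 13.

13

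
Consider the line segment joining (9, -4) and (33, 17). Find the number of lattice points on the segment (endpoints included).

The number of lattice points on a segment between lattice points is gcd(|Δx|,|Δy|) + 1 = gcd(24,21) + 1 = 3 + 1 = 4.

4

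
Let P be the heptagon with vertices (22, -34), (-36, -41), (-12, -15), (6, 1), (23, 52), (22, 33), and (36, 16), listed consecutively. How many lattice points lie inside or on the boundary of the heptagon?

The shoelace formula gives twice the area as |(22·(-41) − (-36)·(-34)) + ((-36)·(-15) − (-12)·(-41)) + ((-12)·1 − 6·(-15)) + (6·52 − 23·1) + (23·33 − 22·52) + (22·16 − 36·33) + (36·(-34) − 22·16)| = 4508, so the area is 2254.
The number of boundary lattice points is Σ gcd(|Δx|,|Δy|) = gcd(58,7) + gcd(24,26) + gcd(18,16) + gcd(17,51) + gcd(1,19) + gcd(14,17) + gcd(14,50) = 1+2+2+17+1+1+2 = 26.
Pick's theorem gives I = A − B/2 + 1 = 2254 − 26/2 + 1 = 2242, so the closed region contains I + B = 2242 + 26 = 2268 lattice points.

2268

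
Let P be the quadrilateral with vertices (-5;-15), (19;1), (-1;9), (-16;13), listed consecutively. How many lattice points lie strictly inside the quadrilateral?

The shoelace formula gives twice the area as |[(-5)·1 − 19·(-15)] + [19·9 − (-1)·1] + [(-1)·13 − (-16)·9] + [(-16)·(-15) − (-5)·13]| = 888, so the area is 444.
The number of boundary lattice points is Σ gcd(|Δx|,|Δy|) = gcd(24,16) + gcd(20,8) + gcd(15,4) + gcd(11,28) = 8+4+1+1 = 14.
By Pick's theorem A = I + B/2 − 1, so I = 444 − 14/2 + 1 = 438.

438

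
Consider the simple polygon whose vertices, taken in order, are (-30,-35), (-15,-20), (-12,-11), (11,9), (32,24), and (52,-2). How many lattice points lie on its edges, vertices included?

25

Along each edge there are gcd(|Δx|,|Δy|)+1 lattice points, so counting each shared vertex once the boundary has gcd(15,15) + gcd(3,9) + gcd(23,20) + gcd(21,15) + gcd(20,26) + gcd(82,33) = 15+3+1+3+2+1 = 25.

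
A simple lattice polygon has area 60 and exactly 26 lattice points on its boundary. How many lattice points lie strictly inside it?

48

Pick's theorem A = I + B/2 − 1 rearranges to I = A − B/2 + 1 = 60 − 26/2 + 1 = 48.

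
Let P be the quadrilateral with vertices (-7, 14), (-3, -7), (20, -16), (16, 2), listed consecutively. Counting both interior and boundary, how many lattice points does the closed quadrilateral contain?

Using the shoelace formula, 2A = |[(-7)·(-7) − (-3)·14] + [(-3)·(-16) − 20·(-7)] + [20·2 − 16·(-16)] + [16·14 − (-7)·2]| = 813, so the area is 406.5.
Along each edge there are gcd(|Δx|,|Δy|)+1 lattice points, so counting each shared vertex once the boundary has gcd(4,21) + gcd(23,9) + gcd(4,18) + gcd(23,12) = 1+1+2+1 = 5.
Pick's theorem gives I = A − B/2 + 1 = 406.5 − 5/2 + 1 = 405, so the closed region contains I + B = 405 + 5 = 410 lattice points.

410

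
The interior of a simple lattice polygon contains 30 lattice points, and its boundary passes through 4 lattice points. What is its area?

By Pick's theorem, A = I + B/2 − 1 = 30 + 4/2 − 1 = 31.

31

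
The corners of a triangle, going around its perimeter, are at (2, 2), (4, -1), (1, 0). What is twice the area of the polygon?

7

By the shoelace formula, twice the signed area is |(2·(-1) − 4·2) + (4·0 − 1·(-1)) + (1·2 − 2·0)| = 7, so the area is 7/2.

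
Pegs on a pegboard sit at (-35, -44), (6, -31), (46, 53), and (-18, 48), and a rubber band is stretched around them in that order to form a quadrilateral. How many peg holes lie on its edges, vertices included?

7

Along each edge there are gcd(|Δx|,|Δy|)+1 lattice points, so counting each shared vertex once the boundary has gcd(41,13) + gcd(40,84) + gcd(64,5) + gcd(17,92) = 1+4+1+1 = 7.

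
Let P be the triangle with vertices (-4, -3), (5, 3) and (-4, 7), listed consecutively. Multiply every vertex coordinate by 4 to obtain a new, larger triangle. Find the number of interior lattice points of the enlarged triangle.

693

Using the shoelace formula, 2A = |[(-4)·3 − 5·(-3)] + [5·7 − (-4)·3] + [(-4)·(-3) − (-4)·7]| = 90, so the area is 45.
The number of boundary lattice points is Σ gcd(|Δx|,|Δy|) = gcd(9,6) + gcd(9,4) + gcd(0,10) = 3+1+10 = 14.
Scaling by 4 multiplies the area by 4² = 16 (so the new area is 720) and multiplies the boundary lattice-point count by 4, giving 56.
By Pick's theorem, the interior count of the dilated polygon is 720 − 56/2 + 1 = 693.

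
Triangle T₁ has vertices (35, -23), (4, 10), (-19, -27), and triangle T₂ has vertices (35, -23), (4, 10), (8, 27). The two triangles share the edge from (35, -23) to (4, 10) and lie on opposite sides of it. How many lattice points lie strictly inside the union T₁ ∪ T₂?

1281

The union is the simple quadrilateral with vertices (35, -23), (-19, -27), (4, 10), (8, 27) in order.
By the shoelace formula, twice the signed area is |[35·(-27) − (-19)·(-23)] + [(-19)·10 − 4·(-27)] + [4·27 − 8·10] + [8·(-23) − 35·27]| = 2565, so the area is 1282.5.
Summing gcd(|Δx|,|Δy|) over the edges gives the boundary count: gcd(54,4) + gcd(23,37) + gcd(4,17) + gcd(27,50) = 2+1+1+1 = 5.
By Pick's theorem I = A − B/2 + 1 = 1282.5 − 5/2 + 1 = 1281.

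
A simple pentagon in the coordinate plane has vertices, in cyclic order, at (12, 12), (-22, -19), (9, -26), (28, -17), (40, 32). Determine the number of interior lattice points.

The shoelace formula gives twice the area as |[12·(-19) − (-22)·12] + [(-22)·(-26) − 9·(-19)] + [9·(-17) − 28·(-26)] + [28·32 − 40·(-17)] + [40·12 − 12·32]| = 3026, so the area is 1513.
The number of boundary lattice points is Σ gcd(|Δx|,|Δy|) = gcd(34,31) + gcd(31,7) + gcd(19,9) + gcd(12,49) + gcd(28,20) = 1+1+1+1+4 = 8.
By Pick's theorem A = I + B/2 − 1, so I = 1513 − 8/2 + 1 = 1510.

1510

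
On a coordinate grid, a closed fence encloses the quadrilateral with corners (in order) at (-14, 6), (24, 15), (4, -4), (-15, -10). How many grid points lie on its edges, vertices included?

The number of boundary lattice points is Σ gcd(|Δx|,|Δy|) = gcd(38,9) + gcd(20,19) + gcd(19,6) + gcd(1,16) = 1+1+1+1 = 4.

4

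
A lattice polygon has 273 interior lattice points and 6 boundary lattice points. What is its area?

275

By Pick's theorem, A = I + B/2 − 1 = 273 + 6/2 − 1 = 275.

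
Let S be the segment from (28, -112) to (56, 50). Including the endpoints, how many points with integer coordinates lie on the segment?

3

The number of lattice points on a segment between lattice points is gcd(|Δx|,|Δy|) + 1 = gcd(28,162) + 1 = 2 + 1 = 3.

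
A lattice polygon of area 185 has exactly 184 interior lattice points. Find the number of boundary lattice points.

Pick's theorem gives A = I + B/2 − 1, so B = 2(A − I + 1) = 2(185 − 184 + 1) = 4.

4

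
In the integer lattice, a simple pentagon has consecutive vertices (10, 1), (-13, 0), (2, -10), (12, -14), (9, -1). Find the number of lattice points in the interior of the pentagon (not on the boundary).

180

The shoelace formula gives twice the area as |[10·0 − (-13)·1] + [(-13)·(-10) − 2·0] + [2·(-14) − 12·(-10)] + [12·(-1) − 9·(-14)] + [9·1 − 10·(-1)]| = 368, so the area is 184.
Along each edge there are gcd(|Δx|,|Δy|)+1 lattice points, so counting each shared vertex once the boundary has gcd(23,1) + gcd(15,10) + gcd(10,4) + gcd(3,13) + gcd(1,2) = 1+5+2+1+1 = 10.
By Pick's theorem A = I + B/2 − 1, so I = 184 − 10/2 + 1 = 180.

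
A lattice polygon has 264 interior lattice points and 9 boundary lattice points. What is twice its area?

535

By Pick's theorem, A = I + B/2 − 1 = 264 + 9/2 − 1 = 535/2.
Hence 2A = 535.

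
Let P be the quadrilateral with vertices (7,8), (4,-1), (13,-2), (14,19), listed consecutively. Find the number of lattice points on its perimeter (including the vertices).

6

Summing gcd(|Δx|,|Δy|) over the edges gives the boundary count: gcd(3,9) + gcd(9,1) + gcd(1,21) + gcd(7,11) = 3+1+1+1 = 6.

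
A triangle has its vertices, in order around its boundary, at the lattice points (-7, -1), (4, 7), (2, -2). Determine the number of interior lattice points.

41

Using the shoelace formula, 2A = |((-7)·7 − 4·(-1)) + (4·(-2) − 2·7) + (2·(-1) − (-7)·(-2))| = 83, so the area is 41.5.
Summing gcd(|Δx|,|Δy|) over the edges gives the boundary count: gcd(11,8) + gcd(2,9) + gcd(9,1) = 1+1+1 = 3.
Pick's theorem gives I = A − B/2 + 1 = 41.5 − 3/2 + 1 = 41.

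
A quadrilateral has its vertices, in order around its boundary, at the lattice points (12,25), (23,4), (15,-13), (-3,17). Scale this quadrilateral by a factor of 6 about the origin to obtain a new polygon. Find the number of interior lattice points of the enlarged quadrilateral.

17056

Using the shoelace formula, 2A = |[12·4 − 23·25] + [23·(-13) − 15·4] + [15·17 − (-3)·(-13)] + [(-3)·25 − 12·17]| = 949, so the area is 474.5.
Summing gcd(|Δx|,|Δy|) over the edges gives the boundary count: gcd(11,21) + gcd(8,17) + gcd(18,30) + gcd(15,8) = 1+1+6+1 = 9.
Scaling by 6 multiplies the area by 6² = 36 (so the new area is 17082) and multiplies the boundary lattice-point count by 6, giving 54.
By Pick's theorem, the interior count of the dilated polygon is 17082 − 54/2 + 1 = 17056.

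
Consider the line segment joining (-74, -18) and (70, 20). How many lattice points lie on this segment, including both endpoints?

3

The number of lattice points on a segment between lattice points is gcd(|Δx|,|Δy|) + 1 = gcd(144,38) + 1 = 2 + 1 = 3.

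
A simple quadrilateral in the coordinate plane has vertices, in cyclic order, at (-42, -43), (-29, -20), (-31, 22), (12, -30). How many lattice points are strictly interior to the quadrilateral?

1386

By the shoelace formula, twice the signed area is |[(-42)·(-20) − (-29)·(-43)] + [(-29)·22 − (-31)·(-20)] + [(-31)·(-30) − 12·22] + [12·(-43) − (-42)·(-30)]| = 2775, so the area is 1387.5.
Along each edge there are gcd(|Δx|,|Δy|)+1 lattice points, so counting each shared vertex once the boundary has gcd(13,23) + gcd(2,42) + gcd(43,52) + gcd(54,13) = 1+2+1+1 = 5.
By Pick's theorem A = I + B/2 − 1, so I = 1387.5 − 5/2 + 1 = 1386.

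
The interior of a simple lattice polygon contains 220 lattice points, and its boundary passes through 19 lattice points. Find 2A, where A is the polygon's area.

457

By Pick's theorem, A = I + B/2 − 1 = 220 + 19/2 − 1 = 457/2.
Hence 2A = 457.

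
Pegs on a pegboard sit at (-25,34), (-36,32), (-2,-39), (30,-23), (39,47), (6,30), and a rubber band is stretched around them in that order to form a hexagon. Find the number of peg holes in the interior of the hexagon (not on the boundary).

The shoelace formula gives twice the area as |[(-25)·32 − (-36)·34] + [(-36)·(-39) − (-2)·32] + [(-2)·(-23) − 30·(-39)] + [30·47 − 39·(-23)] + [39·30 − 6·47] + [6·34 − (-25)·30]| = 7257, so the area is 3628.5.
Summing gcd(|Δx|,|Δy|) over the edges gives the boundary count: gcd(11,2) + gcd(34,71) + gcd(32,16) + gcd(9,70) + gcd(33,17) + gcd(31,4) = 1+1+16+1+1+1 = 21.
By Pick's theorem A = I + B/2 − 1, so I = 3628.5 − 21/2 + 1 = 3619.

3619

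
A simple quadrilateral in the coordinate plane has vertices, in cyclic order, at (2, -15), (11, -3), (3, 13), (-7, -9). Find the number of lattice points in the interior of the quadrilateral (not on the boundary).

242

By the shoelace formula, twice the signed area is |[2·(-3) − 11·(-15)] + [11·13 − 3·(-3)] + [3·(-9) − (-7)·13] + [(-7)·(-15) − 2·(-9)]| = 498, so the area is 249.
Along each edge there are gcd(|Δx|,|Δy|)+1 lattice points, so counting each shared vertex once the boundary has gcd(9,12) + gcd(8,16) + gcd(10,22) + gcd(9,6) = 3+8+2+3 = 16.
Pick's theorem gives I = A − B/2 + 1 = 249 − 16/2 + 1 = 242.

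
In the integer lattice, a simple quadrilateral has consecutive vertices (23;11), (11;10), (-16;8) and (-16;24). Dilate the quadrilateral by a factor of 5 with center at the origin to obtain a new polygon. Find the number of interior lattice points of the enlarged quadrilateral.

The shoelace formula gives twice the area as |[23·10 − 11·11] + [11·8 − (-16)·10] + [(-16)·24 − (-16)·8] + [(-16)·11 − 23·24]| = 627, so the area is 627/2.
Summing gcd(|Δx|,|Δy|) over the edges gives the boundary count: gcd(12,1) + gcd(27,2) + gcd(0,16) + gcd(39,13) = 1+1+16+13 = 31.
Scaling by 5 multiplies the area by 5² = 25 (so the new area is 15675/2) and multiplies the boundary lattice-point count by 5, giving 155.
By Pick's theorem, the interior count of the dilated polygon is 15675/2 − 155/2 + 1 = 7761.

7761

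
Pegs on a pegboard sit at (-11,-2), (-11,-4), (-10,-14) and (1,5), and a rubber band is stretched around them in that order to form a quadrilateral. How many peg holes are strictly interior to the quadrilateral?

The shoelace formula gives twice the area as |((-11)·(-4) − (-11)·(-2)) + ((-11)·(-14) − (-10)·(-4)) + ((-10)·5 − 1·(-14)) + (1·(-2) − (-11)·5)| = 153, so the area is 153/2.
Along each edge there are gcd(|Δx|,|Δy|)+1 lattice points, so counting each shared vertex once the boundary has gcd(0,2) + gcd(1,10) + gcd(11,19) + gcd(12,7) = 2+1+1+1 = 5.
By Pick's theorem A = I + B/2 − 1, so I = 153/2 − 5/2 + 1 = 75.

75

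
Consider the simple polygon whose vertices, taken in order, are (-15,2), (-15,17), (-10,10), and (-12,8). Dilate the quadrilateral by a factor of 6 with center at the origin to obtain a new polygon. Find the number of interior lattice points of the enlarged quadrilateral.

Using the shoelace formula, 2A = |((-15)·17 − (-15)·2) + ((-15)·10 − (-10)·17) + ((-10)·8 − (-12)·10) + ((-12)·2 − (-15)·8)| = 69, so the area is 69/2.
Summing gcd(|Δx|,|Δy|) over the edges gives the boundary count: gcd(0,15) + gcd(5,7) + gcd(2,2) + gcd(3,6) = 15+1+2+3 = 21.
Scaling by 6 multiplies the area by 6² = 36 (so the new area is 1242) and multiplies the boundary lattice-point count by 6, giving 126.
By Pick's theorem, the interior count of the dilated polygon is 1242 − 126/2 + 1 = 1180.

1180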